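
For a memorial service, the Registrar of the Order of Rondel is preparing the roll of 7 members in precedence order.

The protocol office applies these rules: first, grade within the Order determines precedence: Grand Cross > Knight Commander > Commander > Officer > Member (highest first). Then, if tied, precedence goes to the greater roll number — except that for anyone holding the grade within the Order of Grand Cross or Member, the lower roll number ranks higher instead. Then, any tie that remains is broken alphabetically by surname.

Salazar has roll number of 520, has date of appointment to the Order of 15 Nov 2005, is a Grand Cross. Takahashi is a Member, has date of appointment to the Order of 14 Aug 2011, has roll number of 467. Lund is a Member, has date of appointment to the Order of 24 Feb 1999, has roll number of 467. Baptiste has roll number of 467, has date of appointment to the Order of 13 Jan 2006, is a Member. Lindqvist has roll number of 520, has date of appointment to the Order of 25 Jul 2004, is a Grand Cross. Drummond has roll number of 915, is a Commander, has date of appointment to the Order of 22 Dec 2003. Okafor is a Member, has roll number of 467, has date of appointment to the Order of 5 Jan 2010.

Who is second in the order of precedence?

By grade within the Order: Lindqvist and Salazar (Grand Cross); then Drummond (Commander); then Baptiste, Lund, Okafor and Takahashi (Member).
Lindqvist and Salazar both have roll number 520, so the next rule applies.
Among Lindqvist and Salazar, alphabetically by surname: Lindqvist before Salazar.
Baptiste, Lund, Okafor and Takahashi all have roll number 467, so the next rule applies.
Among Baptiste, Lund, Okafor and Takahashi, alphabetically by surname: Baptiste before Lund before Okafor before Takahashi.
Order: Lindqvist, Salazar, Drummond, Baptiste, Lund, Okafor, Takahashi.

Salazar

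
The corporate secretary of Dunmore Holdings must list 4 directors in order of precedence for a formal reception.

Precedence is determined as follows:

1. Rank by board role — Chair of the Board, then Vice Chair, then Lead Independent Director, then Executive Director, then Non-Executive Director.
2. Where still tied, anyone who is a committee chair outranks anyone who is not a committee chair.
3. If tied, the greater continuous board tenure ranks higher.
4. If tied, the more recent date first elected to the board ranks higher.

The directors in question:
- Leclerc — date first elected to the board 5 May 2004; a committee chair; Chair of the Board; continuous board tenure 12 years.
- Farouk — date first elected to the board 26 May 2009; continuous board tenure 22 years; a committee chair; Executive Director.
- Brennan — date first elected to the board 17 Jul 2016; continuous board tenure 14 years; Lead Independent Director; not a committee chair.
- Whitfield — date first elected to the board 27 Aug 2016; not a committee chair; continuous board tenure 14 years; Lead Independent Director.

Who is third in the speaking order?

Brennan

By board role: Leclerc (Chair of the Board); then Whitfield and Brennan (Lead Independent Director); then Farouk (Executive Director).
Whitfield and Brennan are each not a committee chair, so the next rule applies.
Whitfield and Brennan both have continuous board tenure 14 years, so the next rule applies.
Among Whitfield and Brennan, by date first elected to the board (later first): Whitfield (27 Aug 2016) before Brennan (17 Jul 2016).
Order: Leclerc, Whitfield, Brennan, Farouk.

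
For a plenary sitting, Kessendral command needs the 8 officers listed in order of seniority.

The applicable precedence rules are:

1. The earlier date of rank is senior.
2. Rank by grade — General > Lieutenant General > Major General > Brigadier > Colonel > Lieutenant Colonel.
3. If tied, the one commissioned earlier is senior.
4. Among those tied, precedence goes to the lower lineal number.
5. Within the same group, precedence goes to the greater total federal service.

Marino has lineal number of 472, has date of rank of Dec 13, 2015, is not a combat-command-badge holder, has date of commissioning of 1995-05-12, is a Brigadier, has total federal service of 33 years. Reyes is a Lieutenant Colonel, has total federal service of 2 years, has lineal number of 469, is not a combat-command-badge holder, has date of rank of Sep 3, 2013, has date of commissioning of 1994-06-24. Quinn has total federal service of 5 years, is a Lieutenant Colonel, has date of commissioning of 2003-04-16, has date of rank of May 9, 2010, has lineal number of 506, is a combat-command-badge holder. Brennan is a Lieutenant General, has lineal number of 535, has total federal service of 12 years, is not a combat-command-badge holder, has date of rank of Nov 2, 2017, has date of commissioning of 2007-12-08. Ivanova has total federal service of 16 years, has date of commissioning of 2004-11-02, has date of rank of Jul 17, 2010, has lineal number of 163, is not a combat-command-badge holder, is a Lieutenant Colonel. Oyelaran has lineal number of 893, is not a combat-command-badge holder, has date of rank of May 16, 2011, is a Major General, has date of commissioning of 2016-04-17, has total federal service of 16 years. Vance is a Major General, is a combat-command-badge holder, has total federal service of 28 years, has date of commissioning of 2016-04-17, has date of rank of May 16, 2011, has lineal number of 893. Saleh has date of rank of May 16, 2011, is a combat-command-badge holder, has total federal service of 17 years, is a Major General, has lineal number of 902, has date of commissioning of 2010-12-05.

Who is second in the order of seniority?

By date of rank (earlier first): Quinn (May 9, 2010); then Ivanova (Jul 17, 2010); then Saleh, Vance and Oyelaran (each May 16, 2011); then Reyes (Sep 3, 2013); then Marino (Dec 13, 2015); then Brennan (Nov 2, 2017).
Saleh, Vance and Oyelaran are each Major General, so the next rule applies.
Among Saleh, Vance and Oyelaran, by date of commissioning (earlier first): Saleh (2010-12-05) before Vance and Oyelaran (2016-04-17).
Vance and Oyelaran both have lineal number 893, so the next rule applies.
Among Vance and Oyelaran, by total federal service (higher first): Vance (28 years) before Oyelaran (16 years).
Order: Quinn, Ivanova, Saleh, Vance, Oyelaran, Reyes, Marino, Brennan.

Ivanova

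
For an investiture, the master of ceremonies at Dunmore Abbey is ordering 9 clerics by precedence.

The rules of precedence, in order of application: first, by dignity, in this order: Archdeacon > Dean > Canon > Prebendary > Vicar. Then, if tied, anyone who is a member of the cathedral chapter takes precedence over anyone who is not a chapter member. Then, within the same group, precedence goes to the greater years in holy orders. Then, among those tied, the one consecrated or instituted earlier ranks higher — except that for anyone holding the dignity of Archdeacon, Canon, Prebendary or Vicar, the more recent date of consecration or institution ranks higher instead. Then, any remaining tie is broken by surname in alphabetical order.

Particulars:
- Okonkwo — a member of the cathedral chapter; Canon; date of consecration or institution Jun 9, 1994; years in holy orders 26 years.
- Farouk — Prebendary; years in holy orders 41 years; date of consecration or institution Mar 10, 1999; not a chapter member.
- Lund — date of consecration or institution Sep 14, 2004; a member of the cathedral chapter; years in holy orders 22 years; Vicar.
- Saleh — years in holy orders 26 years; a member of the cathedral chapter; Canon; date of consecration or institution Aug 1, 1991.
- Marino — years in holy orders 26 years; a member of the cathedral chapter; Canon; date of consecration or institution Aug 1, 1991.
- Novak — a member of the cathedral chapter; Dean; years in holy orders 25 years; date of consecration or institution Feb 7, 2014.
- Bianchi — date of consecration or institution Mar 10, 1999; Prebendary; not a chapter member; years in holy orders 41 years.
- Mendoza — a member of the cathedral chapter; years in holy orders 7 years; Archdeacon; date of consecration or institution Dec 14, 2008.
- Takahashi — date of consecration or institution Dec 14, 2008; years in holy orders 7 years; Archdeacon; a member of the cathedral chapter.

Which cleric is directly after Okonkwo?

By dignity: Mendoza and Takahashi (Archdeacon); then Novak (Dean); then Okonkwo, Marino and Saleh (Canon); then Bianchi and Farouk (Prebendary); then Lund (Vicar).
Mendoza and Takahashi are each a member of the cathedral chapter, so the next rule applies.
Mendoza and Takahashi both have years in holy orders 7 years, so the next rule applies.
Mendoza and Takahashi both have date of consecration or institution Dec 14, 2008, so the next rule applies.
Among Mendoza and Takahashi, alphabetically by surname: Mendoza before Takahashi.
Okonkwo, Marino and Saleh are each a member of the cathedral chapter, so the next rule applies.
Okonkwo, Marino and Saleh all have years in holy orders 26 years, so the next rule applies.
Among Okonkwo, Marino and Saleh, by date of consecration or institution (later first) (reversed rule for this group): Okonkwo (Jun 9, 1994) before Marino and Saleh (Aug 1, 1991).
Among Marino and Saleh, alphabetically by surname: Marino before Saleh.
Bianchi and Farouk are each not a chapter member, so the next rule applies.
Bianchi and Farouk both have years in holy orders 41 years, so the next rule applies.
Bianchi and Farouk both have date of consecration or institution Mar 10, 1999, so the next rule applies.
Among Bianchi and Farouk, alphabetically by surname: Bianchi before Farouk.
Order: Mendoza, Takahashi, Novak, Okonkwo, Marino, Saleh, Bianchi, Farouk, Lund.

Marino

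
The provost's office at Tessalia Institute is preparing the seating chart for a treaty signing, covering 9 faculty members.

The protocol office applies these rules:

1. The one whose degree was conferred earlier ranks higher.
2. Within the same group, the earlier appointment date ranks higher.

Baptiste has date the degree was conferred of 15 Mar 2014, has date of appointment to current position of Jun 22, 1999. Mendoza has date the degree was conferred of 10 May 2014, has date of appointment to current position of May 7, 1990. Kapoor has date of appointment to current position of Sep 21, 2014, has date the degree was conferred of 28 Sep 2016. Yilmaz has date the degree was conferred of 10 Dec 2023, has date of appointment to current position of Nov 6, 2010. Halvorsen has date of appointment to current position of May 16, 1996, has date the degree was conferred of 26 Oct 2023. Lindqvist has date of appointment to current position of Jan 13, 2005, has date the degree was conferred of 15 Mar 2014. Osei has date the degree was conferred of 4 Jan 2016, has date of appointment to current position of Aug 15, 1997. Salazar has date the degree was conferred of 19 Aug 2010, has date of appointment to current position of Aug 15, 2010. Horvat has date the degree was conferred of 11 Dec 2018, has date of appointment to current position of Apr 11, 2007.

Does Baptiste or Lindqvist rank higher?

By date the degree was conferred (earlier first): Salazar (19 Aug 2010); then Baptiste and Lindqvist (both 15 Mar 2014); then Mendoza (10 May 2014); then Osei (4 Jan 2016); then Kapoor (28 Sep 2016); then Horvat (11 Dec 2018); then Halvorsen (26 Oct 2023); then Yilmaz (10 Dec 2023).
Among Baptiste and Lindqvist, by date of appointment to current position (earlier first): Baptiste (Jun 22, 1999) before Lindqvist (Jan 13, 2005).
So Baptiste takes precedence.

Baptiste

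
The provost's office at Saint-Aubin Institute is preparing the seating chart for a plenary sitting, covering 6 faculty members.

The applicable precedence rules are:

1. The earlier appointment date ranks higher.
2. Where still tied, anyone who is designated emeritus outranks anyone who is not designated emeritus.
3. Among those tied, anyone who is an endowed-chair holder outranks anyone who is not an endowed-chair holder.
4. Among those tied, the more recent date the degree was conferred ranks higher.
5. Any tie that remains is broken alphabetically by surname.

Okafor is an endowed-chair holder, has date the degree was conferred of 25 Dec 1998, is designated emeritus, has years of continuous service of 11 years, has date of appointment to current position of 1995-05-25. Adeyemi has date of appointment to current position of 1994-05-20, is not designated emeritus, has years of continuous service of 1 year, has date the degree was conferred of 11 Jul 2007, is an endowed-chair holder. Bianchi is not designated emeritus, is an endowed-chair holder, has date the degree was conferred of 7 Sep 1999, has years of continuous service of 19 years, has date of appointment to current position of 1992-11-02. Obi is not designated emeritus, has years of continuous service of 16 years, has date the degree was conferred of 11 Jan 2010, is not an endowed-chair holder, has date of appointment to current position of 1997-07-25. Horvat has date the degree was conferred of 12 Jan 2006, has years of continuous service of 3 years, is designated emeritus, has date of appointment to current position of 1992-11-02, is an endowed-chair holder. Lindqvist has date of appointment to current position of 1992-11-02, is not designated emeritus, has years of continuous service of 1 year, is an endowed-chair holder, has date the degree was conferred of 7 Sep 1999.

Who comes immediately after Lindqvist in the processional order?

Adeyemi

By date of appointment to current position (earlier first): Horvat, Bianchi and Lindqvist (each 1992-11-02); then Adeyemi (1994-05-20); then Okafor (1995-05-25); then Obi (1997-07-25).
Among Horvat, Bianchi and Lindqvist, designated emeritus before not designated emeritus: Horvat (designated emeritus) before Bianchi and Lindqvist (not designated emeritus).
Bianchi and Lindqvist are each an endowed-chair holder, so the next rule applies.
Bianchi and Lindqvist both have date the degree was conferred 7 Sep 1999, so the next rule applies.
Among Bianchi and Lindqvist, alphabetically by surname: Bianchi before Lindqvist.
Order: Horvat, Bianchi, Lindqvist, Adeyemi, Okafor, Obi.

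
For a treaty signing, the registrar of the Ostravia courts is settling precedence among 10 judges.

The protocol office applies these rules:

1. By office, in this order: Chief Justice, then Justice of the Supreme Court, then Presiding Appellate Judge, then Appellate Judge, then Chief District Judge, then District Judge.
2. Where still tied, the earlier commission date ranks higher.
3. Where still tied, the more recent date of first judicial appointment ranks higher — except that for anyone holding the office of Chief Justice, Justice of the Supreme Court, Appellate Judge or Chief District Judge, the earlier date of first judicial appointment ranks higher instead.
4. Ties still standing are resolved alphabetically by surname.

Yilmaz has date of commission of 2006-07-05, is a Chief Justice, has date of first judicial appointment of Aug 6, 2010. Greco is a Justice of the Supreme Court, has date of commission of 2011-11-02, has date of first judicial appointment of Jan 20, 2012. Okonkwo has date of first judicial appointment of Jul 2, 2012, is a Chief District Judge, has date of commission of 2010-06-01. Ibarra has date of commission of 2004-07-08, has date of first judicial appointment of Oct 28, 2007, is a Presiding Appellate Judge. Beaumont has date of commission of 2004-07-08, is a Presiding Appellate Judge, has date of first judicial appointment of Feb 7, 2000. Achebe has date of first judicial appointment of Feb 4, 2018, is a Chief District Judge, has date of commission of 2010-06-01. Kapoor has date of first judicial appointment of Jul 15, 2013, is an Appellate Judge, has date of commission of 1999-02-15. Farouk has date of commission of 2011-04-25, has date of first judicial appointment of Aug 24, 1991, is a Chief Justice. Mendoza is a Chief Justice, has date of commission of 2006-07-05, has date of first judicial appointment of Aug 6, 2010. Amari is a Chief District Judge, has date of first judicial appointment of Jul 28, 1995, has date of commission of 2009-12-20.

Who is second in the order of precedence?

By office: Mendoza, Yilmaz and Farouk (Chief Justice); then Greco (Justice of the Supreme Court); then Ibarra and Beaumont (Presiding Appellate Judge); then Kapoor (Appellate Judge); then Amari, Okonkwo and Achebe (Chief District Judge).
Among Mendoza, Yilmaz and Farouk, by date of commission (earlier first): Mendoza and Yilmaz (2006-07-05) before Farouk (2011-04-25).
Mendoza and Yilmaz both have date of first judicial appointment Aug 6, 2010, so the next rule applies.
Among Mendoza and Yilmaz, alphabetically by surname: Mendoza before Yilmaz.
Ibarra and Beaumont both have date of commission 2004-07-08, so the next rule applies.
Among Ibarra and Beaumont, by date of first judicial appointment (later first): Ibarra (Oct 28, 2007) before Beaumont (Feb 7, 2000).
Among Amari, Okonkwo and Achebe, by date of commission (earlier first): Amari (2009-12-20) before Okonkwo and Achebe (2010-06-01).
Among Okonkwo and Achebe, by date of first judicial appointment (earlier first) (reversed rule for this group): Okonkwo (Jul 2, 2012) before Achebe (Feb 4, 2018).
Order: Mendoza, Yilmaz, Farouk, Greco, Ibarra, Beaumont, Kapoor, Amari, Okonkwo, Achebe.

Yilmaz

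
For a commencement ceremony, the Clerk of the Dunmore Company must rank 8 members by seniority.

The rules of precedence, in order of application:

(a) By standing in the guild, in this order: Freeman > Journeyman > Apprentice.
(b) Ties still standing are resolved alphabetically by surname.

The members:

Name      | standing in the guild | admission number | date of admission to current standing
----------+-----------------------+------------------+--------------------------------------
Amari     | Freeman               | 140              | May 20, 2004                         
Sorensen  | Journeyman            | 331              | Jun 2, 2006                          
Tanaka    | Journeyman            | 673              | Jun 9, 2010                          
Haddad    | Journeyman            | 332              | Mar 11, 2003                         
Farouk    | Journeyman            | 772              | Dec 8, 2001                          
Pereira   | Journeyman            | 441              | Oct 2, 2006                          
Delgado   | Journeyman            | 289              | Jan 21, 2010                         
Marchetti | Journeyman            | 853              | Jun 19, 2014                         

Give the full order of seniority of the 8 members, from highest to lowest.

Amari, Delgado, Farouk, Haddad, Marchetti, Pereira, Sorensen, Tanaka

By standing in the guild: Amari (Freeman); then Delgado, Farouk, Haddad, Marchetti, Pereira, Sorensen and Tanaka (Journeyman).
Among Delgado, Farouk, Haddad, Marchetti, Pereira, Sorensen and Tanaka, alphabetically by surname: Delgado before Farouk before Haddad before Marchetti before Pereira before Sorensen before Tanaka.
Full order: Amari, Delgado, Farouk, Haddad, Marchetti, Pereira, Sorensen, Tanaka.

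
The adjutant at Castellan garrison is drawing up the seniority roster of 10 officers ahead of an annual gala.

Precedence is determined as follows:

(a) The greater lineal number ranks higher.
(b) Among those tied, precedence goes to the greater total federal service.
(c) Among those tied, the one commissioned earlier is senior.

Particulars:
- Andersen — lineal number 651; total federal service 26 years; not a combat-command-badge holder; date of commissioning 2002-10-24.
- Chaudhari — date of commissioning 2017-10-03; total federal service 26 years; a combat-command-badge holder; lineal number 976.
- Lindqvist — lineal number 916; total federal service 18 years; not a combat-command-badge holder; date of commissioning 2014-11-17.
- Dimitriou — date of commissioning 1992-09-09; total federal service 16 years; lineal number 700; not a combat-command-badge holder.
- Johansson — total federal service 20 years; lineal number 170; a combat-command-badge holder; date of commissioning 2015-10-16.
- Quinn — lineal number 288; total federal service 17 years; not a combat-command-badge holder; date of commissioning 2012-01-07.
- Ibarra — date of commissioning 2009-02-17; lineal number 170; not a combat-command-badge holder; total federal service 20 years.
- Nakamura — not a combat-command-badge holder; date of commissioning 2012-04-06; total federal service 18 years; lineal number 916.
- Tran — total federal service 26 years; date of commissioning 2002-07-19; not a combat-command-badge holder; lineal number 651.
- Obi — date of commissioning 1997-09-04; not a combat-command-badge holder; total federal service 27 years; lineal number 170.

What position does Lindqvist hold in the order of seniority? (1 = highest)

By lineal number (higher first): Chaudhari (976); then Nakamura and Lindqvist (both 916); then Dimitriou (700); then Tran and Andersen (both 651); then Quinn (288); then Obi, Ibarra and Johansson (each 170).
Nakamura and Lindqvist both have total federal service 18 years, so the next rule applies.
Among Nakamura and Lindqvist, by date of commissioning (earlier first): Nakamura (2012-04-06) before Lindqvist (2014-11-17).
Tran and Andersen both have total federal service 26 years, so the next rule applies.
Among Tran and Andersen, by date of commissioning (earlier first): Tran (2002-07-19) before Andersen (2002-10-24).
Among Obi, Ibarra and Johansson, by total federal service (higher first): Obi (27 years) before Ibarra and Johansson (20 years).
Among Ibarra and Johansson, by date of commissioning (earlier first): Ibarra (2009-02-17) before Johansson (2015-10-16).
Order: Chaudhari, Nakamura, Lindqvist, Dimitriou, Tran, Andersen, Quinn, Obi, Ibarra, Johansson. So position 3.

3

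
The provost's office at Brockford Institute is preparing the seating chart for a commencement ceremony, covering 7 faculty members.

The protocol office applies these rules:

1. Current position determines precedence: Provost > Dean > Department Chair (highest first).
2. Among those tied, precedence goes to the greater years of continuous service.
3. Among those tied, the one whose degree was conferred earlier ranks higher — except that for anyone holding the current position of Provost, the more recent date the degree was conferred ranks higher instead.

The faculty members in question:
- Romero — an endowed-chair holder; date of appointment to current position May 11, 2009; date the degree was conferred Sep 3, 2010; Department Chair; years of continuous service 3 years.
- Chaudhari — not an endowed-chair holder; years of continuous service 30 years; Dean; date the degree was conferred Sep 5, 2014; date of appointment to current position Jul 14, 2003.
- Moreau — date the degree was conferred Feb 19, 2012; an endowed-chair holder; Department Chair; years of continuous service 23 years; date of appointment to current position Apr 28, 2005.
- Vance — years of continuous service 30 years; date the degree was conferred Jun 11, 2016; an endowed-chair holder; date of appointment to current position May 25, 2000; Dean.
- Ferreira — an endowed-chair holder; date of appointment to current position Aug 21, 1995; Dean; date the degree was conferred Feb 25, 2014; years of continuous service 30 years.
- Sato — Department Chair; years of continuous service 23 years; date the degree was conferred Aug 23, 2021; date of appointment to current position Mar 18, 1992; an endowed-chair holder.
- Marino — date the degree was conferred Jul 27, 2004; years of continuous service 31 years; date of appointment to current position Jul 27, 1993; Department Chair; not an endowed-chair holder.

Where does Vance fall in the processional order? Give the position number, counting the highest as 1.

3

By current position: Ferreira, Chaudhari and Vance (Dean); then Marino, Moreau, Sato and Romero (Department Chair).
Ferreira, Chaudhari and Vance all have years of continuous service 30 years, so the next rule applies.
Among Ferreira, Chaudhari and Vance, by date the degree was conferred (earlier first): Ferreira (Feb 25, 2014) before Chaudhari (Sep 5, 2014) before Vance (Jun 11, 2016).
Among Marino, Moreau, Sato and Romero, by years of continuous service (higher first): Marino (31 years) before Moreau and Sato (23 years) before Romero (3 years).
Among Moreau and Sato, by date the degree was conferred (earlier first): Moreau (Feb 19, 2012) before Sato (Aug 23, 2021).
Order: Ferreira, Chaudhari, Vance, Marino, Moreau, Sato, Romero. So position 3.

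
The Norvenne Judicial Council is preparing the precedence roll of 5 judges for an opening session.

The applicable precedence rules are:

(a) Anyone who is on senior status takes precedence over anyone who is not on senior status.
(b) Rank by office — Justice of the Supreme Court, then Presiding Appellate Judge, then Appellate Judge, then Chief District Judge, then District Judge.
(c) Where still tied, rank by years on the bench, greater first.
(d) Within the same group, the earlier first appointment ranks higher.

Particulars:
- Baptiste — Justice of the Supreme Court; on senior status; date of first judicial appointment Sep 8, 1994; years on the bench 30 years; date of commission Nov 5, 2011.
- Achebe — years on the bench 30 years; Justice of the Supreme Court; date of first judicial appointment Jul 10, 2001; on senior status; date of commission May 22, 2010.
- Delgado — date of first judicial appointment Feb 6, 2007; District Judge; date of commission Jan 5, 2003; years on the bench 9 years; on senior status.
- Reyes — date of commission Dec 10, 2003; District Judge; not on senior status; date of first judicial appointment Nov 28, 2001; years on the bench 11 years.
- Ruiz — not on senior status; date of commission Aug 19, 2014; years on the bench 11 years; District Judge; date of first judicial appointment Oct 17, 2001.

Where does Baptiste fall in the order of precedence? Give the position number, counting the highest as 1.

By the first rule: Baptiste, Achebe and Delgado (each on senior status); then Ruiz and Reyes (both not on senior status).
Among Baptiste, Achebe and Delgado, by office: Baptiste and Achebe (Justice of the Supreme Court) before Delgado (District Judge).
Baptiste and Achebe both have years on the bench 30 years, so the next rule applies.
Among Baptiste and Achebe, by date of first judicial appointment (earlier first): Baptiste (Sep 8, 1994) before Achebe (Jul 10, 2001).
Ruiz and Reyes are each District Judge, so the next rule applies.
Ruiz and Reyes both have years on the bench 11 years, so the next rule applies.
Among Ruiz and Reyes, by date of first judicial appointment (earlier first): Ruiz (Oct 17, 2001) before Reyes (Nov 28, 2001).
Order: Baptiste, Achebe, Delgado, Ruiz, Reyes. So position 1.

1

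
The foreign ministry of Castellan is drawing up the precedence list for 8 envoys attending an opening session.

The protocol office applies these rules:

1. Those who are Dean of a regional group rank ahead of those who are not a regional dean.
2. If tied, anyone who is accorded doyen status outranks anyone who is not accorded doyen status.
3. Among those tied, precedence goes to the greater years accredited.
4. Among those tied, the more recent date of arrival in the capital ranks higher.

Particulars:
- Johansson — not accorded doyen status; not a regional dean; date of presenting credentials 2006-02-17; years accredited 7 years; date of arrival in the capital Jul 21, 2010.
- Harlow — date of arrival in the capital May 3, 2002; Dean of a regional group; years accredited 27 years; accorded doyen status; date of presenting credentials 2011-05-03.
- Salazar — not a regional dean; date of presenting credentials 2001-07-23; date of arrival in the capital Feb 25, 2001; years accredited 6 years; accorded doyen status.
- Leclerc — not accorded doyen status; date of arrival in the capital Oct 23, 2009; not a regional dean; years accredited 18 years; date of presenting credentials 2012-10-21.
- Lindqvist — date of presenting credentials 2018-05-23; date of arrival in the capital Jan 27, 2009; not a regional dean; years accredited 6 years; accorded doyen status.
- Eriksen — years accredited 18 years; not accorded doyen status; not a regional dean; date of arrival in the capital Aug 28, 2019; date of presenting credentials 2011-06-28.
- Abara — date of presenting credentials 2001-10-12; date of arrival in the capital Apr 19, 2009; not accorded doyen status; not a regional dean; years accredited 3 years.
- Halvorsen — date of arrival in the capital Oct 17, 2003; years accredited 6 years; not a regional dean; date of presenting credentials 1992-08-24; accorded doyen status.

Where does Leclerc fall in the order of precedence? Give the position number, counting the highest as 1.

By the first rule: Harlow (Dean of a regional group); then Lindqvist, Halvorsen, Salazar, Eriksen, Leclerc, Johansson and Abara (each not a regional dean).
Among Lindqvist, Halvorsen, Salazar, Eriksen, Leclerc, Johansson and Abara, accorded doyen status before not accorded doyen status: Lindqvist, Halvorsen and Salazar (accorded doyen status) before Eriksen, Leclerc, Johansson and Abara (not accorded doyen status).
Lindqvist, Halvorsen and Salazar all have years accredited 6 years, so the next rule applies.
Among Lindqvist, Halvorsen and Salazar, by date of arrival in the capital (later first): Lindqvist (Jan 27, 2009) before Halvorsen (Oct 17, 2003) before Salazar (Feb 25, 2001).
Among Eriksen, Leclerc, Johansson and Abara, by years accredited (higher first): Eriksen and Leclerc (18 years) before Johansson (7 years) before Abara (3 years).
Among Eriksen and Leclerc, by date of arrival in the capital (later first): Eriksen (Aug 28, 2019) before Leclerc (Oct 23, 2009).
Order: Harlow, Lindqvist, Halvorsen, Salazar, Eriksen, Leclerc, Johansson, Abara. So position 6.

6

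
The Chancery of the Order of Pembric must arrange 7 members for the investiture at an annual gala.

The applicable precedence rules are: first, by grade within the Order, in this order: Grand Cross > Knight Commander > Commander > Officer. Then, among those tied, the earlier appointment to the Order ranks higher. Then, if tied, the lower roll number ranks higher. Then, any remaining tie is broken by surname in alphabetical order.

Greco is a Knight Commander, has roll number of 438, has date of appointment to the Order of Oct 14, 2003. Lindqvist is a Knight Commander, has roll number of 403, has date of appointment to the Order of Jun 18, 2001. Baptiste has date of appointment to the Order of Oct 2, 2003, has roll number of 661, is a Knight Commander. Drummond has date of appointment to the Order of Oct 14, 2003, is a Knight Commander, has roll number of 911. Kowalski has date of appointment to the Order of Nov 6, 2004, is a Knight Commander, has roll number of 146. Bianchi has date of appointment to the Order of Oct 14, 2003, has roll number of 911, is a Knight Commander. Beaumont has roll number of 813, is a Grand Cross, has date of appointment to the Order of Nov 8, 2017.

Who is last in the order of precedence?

Kowalski

By grade within the Order: Beaumont (Grand Cross); then Lindqvist, Baptiste, Greco, Bianchi, Drummond and Kowalski (Knight Commander).
Among Lindqvist, Baptiste, Greco, Bianchi, Drummond and Kowalski, by date of appointment to the Order (earlier first): Lindqvist (Jun 18, 2001) before Baptiste (Oct 2, 2003) before Greco, Bianchi and Drummond (Oct 14, 2003) before Kowalski (Nov 6, 2004).
Among Greco, Bianchi and Drummond, by roll number (lower first): Greco (438) before Bianchi and Drummond (911).
Among Bianchi and Drummond, alphabetically by surname: Bianchi before Drummond.
Order: Beaumont, Lindqvist, Baptiste, Greco, Bianchi, Drummond, Kowalski.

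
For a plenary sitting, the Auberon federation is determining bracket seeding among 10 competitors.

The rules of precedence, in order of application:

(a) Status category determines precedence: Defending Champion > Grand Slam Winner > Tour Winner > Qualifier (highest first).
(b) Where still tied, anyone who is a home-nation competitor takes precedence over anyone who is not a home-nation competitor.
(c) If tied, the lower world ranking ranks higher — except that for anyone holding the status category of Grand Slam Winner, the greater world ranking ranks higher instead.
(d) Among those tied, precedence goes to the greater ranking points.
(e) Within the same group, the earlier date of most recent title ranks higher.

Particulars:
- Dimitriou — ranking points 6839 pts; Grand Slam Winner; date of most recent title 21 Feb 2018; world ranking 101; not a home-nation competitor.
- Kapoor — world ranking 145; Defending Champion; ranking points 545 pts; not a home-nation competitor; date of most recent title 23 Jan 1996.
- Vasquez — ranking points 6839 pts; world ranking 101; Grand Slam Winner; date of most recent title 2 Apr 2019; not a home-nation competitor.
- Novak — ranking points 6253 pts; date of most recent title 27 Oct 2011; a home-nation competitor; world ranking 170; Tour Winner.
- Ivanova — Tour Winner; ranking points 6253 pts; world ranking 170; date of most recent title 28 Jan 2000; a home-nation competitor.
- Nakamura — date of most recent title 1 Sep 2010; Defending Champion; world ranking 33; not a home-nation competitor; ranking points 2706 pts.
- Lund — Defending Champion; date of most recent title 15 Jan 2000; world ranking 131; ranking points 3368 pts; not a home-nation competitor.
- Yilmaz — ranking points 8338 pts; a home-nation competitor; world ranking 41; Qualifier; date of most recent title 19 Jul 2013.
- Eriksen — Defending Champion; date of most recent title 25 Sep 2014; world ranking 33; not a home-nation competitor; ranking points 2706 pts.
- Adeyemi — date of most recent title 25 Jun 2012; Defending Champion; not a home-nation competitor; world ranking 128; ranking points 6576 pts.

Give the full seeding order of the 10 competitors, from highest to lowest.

By status category: Nakamura, Eriksen, Adeyemi, Lund and Kapoor (Defending Champion); then Dimitriou and Vasquez (Grand Slam Winner); then Ivanova and Novak (Tour Winner); then Yilmaz (Qualifier).
Nakamura, Eriksen, Adeyemi, Lund and Kapoor are each not a home-nation competitor, so the next rule applies.
Among Nakamura, Eriksen, Adeyemi, Lund and Kapoor, by world ranking (lower first): Nakamura and Eriksen (33) before Adeyemi (128) before Lund (131) before Kapoor (145).
Nakamura and Eriksen both have ranking points 2706 pts, so the next rule applies.
Among Nakamura and Eriksen, by date of most recent title (earlier first): Nakamura (1 Sep 2010) before Eriksen (25 Sep 2014).
Dimitriou and Vasquez are each not a home-nation competitor, so the next rule applies.
Dimitriou and Vasquez both have world ranking 101, so the next rule applies.
Dimitriou and Vasquez both have ranking points 6839 pts, so the next rule applies.
Among Dimitriou and Vasquez, by date of most recent title (earlier first): Dimitriou (21 Feb 2018) before Vasquez (2 Apr 2019).
Ivanova and Novak are each a home-nation competitor, so the next rule applies.
Ivanova and Novak both have world ranking 170, so the next rule applies.
Ivanova and Novak both have ranking points 6253 pts, so the next rule applies.
Among Ivanova and Novak, by date of most recent title (earlier first): Ivanova (28 Jan 2000) before Novak (27 Oct 2011).
Full order: Nakamura, Eriksen, Adeyemi, Lund, Kapoor, Dimitriou, Vasquez, Ivanova, Novak, Yilmaz.

Nakamura, Eriksen, Adeyemi, Lund, Kapoor, Dimitriou, Vasquez, Ivanova, Novak, Yilmaz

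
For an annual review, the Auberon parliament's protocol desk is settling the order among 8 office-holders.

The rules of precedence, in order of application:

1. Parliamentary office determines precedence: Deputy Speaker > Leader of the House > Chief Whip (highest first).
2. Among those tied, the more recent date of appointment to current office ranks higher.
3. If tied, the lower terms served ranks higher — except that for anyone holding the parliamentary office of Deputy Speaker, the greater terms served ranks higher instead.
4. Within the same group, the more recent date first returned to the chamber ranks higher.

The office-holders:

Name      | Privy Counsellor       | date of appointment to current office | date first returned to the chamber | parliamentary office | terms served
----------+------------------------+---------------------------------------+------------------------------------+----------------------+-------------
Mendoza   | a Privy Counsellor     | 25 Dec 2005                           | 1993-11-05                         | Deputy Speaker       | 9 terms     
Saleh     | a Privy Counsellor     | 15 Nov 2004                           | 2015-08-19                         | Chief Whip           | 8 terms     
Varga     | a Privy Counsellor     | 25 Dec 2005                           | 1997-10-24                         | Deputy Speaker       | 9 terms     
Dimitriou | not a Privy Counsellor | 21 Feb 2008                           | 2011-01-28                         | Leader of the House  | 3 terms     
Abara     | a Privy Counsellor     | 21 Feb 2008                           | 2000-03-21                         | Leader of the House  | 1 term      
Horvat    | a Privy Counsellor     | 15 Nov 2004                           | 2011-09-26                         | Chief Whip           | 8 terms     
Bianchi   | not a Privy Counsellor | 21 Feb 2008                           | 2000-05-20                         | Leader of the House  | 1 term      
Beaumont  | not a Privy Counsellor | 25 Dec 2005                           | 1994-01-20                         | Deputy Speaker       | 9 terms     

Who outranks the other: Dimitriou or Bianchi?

Bianchi

By parliamentary office: Varga, Beaumont and Mendoza (Deputy Speaker); then Bianchi, Abara and Dimitriou (Leader of the House); then Saleh and Horvat (Chief Whip).
Varga, Beaumont and Mendoza all have date of appointment to current office 25 Dec 2005, so the next rule applies.
Varga, Beaumont and Mendoza all have terms served 9 terms, so the next rule applies.
Among Varga, Beaumont and Mendoza, by date first returned to the chamber (later first): Varga (1997-10-24) before Beaumont (1994-01-20) before Mendoza (1993-11-05).
Bianchi, Abara and Dimitriou all have date of appointment to current office 21 Feb 2008, so the next rule applies.
Among Bianchi, Abara and Dimitriou, by terms served (lower first): Bianchi and Abara (1 term) before Dimitriou (3 terms).
Among Bianchi and Abara, by date first returned to the chamber (later first): Bianchi (2000-05-20) before Abara (2000-03-21).
Saleh and Horvat both have date of appointment to current office 15 Nov 2004, so the next rule applies.
Saleh and Horvat both have terms served 8 terms, so the next rule applies.
Among Saleh and Horvat, by date first returned to the chamber (later first): Saleh (2015-08-19) before Horvat (2011-09-26).
So Bianchi takes precedence.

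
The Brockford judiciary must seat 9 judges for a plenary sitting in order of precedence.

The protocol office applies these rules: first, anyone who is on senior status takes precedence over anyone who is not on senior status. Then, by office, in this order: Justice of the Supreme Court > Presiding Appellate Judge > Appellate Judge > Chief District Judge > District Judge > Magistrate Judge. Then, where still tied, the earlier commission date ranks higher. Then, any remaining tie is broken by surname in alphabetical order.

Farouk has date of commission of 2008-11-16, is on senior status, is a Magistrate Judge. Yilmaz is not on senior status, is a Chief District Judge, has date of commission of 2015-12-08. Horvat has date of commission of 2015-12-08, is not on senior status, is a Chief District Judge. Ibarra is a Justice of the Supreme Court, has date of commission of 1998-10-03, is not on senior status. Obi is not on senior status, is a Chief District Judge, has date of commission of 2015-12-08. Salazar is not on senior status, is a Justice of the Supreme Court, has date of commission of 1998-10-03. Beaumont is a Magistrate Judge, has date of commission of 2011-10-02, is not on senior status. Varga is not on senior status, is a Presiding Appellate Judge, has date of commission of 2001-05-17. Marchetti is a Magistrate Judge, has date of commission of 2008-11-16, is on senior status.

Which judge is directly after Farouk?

By the first rule: Farouk and Marchetti (both on senior status); then Ibarra, Salazar, Varga, Horvat, Obi, Yilmaz and Beaumont (each not on senior status).
Farouk and Marchetti are each Magistrate Judge, so the next rule applies.
Farouk and Marchetti both have date of commission 2008-11-16, so the next rule applies.
Among Farouk and Marchetti, alphabetically by surname: Farouk before Marchetti.
Among Ibarra, Salazar, Varga, Horvat, Obi, Yilmaz and Beaumont, by office: Ibarra and Salazar (Justice of the Supreme Court) before Varga (Presiding Appellate Judge) before Horvat, Obi and Yilmaz (Chief District Judge) before Beaumont (Magistrate Judge).
Ibarra and Salazar both have date of commission 1998-10-03, so the next rule applies.
Among Ibarra and Salazar, alphabetically by surname: Ibarra before Salazar.
Horvat, Obi and Yilmaz all have date of commission 2015-12-08, so the next rule applies.
Among Horvat, Obi and Yilmaz, alphabetically by surname: Horvat before Obi before Yilmaz.
Order: Farouk, Marchetti, Ibarra, Salazar, Varga, Horvat, Obi, Yilmaz, Beaumont.

Marchetti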